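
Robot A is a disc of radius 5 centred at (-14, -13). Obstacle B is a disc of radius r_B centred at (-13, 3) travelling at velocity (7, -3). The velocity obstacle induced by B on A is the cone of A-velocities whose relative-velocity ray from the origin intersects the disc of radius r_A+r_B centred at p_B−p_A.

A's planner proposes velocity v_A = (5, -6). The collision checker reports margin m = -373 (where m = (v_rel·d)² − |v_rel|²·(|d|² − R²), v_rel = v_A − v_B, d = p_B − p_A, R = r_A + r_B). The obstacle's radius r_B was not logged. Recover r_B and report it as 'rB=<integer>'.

m = -373
d = (1, 16);  v_rel = (-2, -3),  |v_rel|² = 13
v_rel×d = (-2)·(16) − (-3)·(1) = -29
since m = R²·13 − (-29)²:  R² = (841 + -373) / 13 = 36
R = √36 = 6  ⇒  r_B = 6 − 5 = 1

rB=1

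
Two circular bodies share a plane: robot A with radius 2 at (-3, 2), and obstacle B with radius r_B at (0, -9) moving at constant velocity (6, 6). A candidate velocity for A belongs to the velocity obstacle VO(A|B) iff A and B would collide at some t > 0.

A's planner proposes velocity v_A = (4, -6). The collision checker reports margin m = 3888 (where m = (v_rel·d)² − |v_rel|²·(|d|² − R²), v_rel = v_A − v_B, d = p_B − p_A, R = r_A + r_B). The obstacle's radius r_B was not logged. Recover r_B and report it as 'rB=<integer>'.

m = 3888
d = (3, -11);  v_rel = (-2, -12),  |v_rel|² = 148
v_rel×d = (-2)·(-11) − (-12)·(3) = 58
since m = R²·148 − 58²:  R² = (3364 + 3888) / 148 = 49
R = √49 = 7  ⇒  r_B = 7 − 2 = 5

rB=5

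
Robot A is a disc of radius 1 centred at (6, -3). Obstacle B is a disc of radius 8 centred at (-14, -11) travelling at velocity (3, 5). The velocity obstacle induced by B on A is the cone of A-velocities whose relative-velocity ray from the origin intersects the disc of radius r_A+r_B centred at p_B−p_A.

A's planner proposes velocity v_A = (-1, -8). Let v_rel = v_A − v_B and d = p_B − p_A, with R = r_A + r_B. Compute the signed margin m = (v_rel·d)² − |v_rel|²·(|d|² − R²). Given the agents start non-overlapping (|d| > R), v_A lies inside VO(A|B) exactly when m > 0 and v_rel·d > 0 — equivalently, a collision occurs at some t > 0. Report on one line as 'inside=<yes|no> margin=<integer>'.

d = (-20, -8),  |d|² = 464;  R = 1+8 = 9,  c = 464−9² = 383
v_rel = (-4, -13),  |v_rel|² = 185;  v_rel·d = (-4)·(-20) + (-13)·(-8) = 184
185·t² − 368·t + 383 = 0  ⇒  m = 184² − 185·383 = -36999
m = -36999 < 0,  v_rel·d = 184 > 0  ⇒  outside

inside=no margin=-36999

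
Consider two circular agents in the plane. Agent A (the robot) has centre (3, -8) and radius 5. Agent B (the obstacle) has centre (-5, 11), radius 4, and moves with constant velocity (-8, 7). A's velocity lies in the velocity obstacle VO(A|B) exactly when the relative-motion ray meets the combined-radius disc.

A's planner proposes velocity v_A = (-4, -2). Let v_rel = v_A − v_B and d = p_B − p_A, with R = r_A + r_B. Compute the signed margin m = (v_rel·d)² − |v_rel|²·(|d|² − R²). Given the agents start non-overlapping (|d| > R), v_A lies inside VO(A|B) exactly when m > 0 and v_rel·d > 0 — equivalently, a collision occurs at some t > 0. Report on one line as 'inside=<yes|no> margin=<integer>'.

d = (-8, 19),  |d|² = 425;  R = 5+4 = 9,  c = 425−9² = 344
v_rel = (4, -9),  |v_rel|² = 97;  v_rel·d = (4)·(-8) + (-9)·(19) = -203
97·t² + 406·t + 344 = 0  ⇒  m = (-203)² − 97·344 = 7841
m = 7841 > 0,  v_rel·d = -203 < 0  ⇒  outside

inside=no margin=7841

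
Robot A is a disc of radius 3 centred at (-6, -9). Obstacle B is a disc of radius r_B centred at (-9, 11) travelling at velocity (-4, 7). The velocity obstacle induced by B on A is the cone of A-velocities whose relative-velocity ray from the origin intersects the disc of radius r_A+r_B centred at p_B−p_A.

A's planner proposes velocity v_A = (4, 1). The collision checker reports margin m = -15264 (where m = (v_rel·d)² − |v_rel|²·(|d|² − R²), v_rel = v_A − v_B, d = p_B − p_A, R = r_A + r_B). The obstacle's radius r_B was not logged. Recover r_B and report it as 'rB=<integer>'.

m = -15264
d = (-3, 20);  v_rel = (8, -6),  |v_rel|² = 100
v_rel×d = (8)·(20) − (-6)·(-3) = 142
since m = R²·100 − 142²:  R² = (20164 + -15264) / 100 = 49
R = √49 = 7  ⇒  r_B = 7 − 3 = 4

rB=4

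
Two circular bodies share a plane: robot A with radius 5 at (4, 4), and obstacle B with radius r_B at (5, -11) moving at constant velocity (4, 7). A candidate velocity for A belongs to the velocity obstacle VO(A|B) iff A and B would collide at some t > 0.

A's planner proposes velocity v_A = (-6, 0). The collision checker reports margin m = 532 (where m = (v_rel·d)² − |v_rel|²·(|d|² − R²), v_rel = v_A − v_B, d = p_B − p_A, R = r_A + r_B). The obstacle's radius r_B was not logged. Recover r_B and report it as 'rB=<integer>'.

m = 532
d = (1, -15);  v_rel = (-10, -7),  |v_rel|² = 149
v_rel×d = (-10)·(-15) − (-7)·(1) = 157
since m = R²·149 − 157²:  R² = (24649 + 532) / 149 = 169
R = √169 = 13  ⇒  r_B = 13 − 5 = 8

rB=8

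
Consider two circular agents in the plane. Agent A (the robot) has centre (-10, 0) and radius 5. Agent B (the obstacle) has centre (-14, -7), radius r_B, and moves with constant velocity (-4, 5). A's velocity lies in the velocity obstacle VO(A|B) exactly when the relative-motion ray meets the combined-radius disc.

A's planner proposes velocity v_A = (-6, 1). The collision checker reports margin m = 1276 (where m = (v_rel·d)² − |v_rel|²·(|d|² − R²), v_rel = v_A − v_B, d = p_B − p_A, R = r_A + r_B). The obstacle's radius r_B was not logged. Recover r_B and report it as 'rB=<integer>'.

m = 1276
d = (-4, -7);  v_rel = (-2, -4),  |v_rel|² = 20
v_rel×d = (-2)·(-7) − (-4)·(-4) = -2
since m = R²·20 − (-2)²:  R² = (4 + 1276) / 20 = 64
R = √64 = 8  ⇒  r_B = 8 − 5 = 3

rB=3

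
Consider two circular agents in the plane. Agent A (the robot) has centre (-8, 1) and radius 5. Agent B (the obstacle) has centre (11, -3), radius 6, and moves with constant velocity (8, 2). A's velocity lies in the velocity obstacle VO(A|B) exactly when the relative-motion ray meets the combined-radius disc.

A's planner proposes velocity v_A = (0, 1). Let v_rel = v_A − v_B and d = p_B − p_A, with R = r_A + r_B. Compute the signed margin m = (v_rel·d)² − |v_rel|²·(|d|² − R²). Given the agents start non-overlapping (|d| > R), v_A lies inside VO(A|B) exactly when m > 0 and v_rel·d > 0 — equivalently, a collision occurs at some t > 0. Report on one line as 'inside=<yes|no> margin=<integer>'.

d = (19, -4),  |d|² = 377;  R = 5+6 = 11,  c = 377−11² = 256
v_rel = (-8, -1),  |v_rel|² = 65;  v_rel·d = (-8)·(19) + (-1)·(-4) = -148
65·t² + 296·t + 256 = 0  ⇒  m = (-148)² − 65·256 = 5264
m = 5264 > 0,  v_rel·d = -148 < 0  ⇒  outside

inside=no margin=5264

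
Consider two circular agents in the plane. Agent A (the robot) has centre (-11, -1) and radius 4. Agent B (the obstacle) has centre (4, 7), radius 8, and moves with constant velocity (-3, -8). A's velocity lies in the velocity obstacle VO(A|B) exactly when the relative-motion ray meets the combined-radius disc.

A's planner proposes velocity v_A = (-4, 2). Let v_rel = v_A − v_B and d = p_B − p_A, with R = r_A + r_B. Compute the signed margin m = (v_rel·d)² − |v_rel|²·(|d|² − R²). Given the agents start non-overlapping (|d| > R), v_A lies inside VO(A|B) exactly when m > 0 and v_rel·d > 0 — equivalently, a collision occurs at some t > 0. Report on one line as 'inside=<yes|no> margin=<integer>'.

d = (15, 8),  |d|² = 289;  R = 4+8 = 12,  c = 289−12² = 145
v_rel = (-1, 10),  |v_rel|² = 101;  v_rel·d = (-1)·(15) + (10)·(8) = 65
101·t² − 130·t + 145 = 0  ⇒  m = 65² − 101·145 = -10420
m = -10420 < 0,  v_rel·d = 65 > 0  ⇒  outside

inside=no margin=-10420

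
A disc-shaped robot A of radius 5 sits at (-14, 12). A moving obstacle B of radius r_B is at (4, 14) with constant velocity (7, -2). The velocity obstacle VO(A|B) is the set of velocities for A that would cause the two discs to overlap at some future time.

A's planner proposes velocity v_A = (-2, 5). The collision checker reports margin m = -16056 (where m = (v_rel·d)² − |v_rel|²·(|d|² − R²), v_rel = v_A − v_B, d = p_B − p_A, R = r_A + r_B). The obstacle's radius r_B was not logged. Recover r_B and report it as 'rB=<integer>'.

m = -16056
d = (18, 2);  v_rel = (-9, 7),  |v_rel|² = 130
v_rel×d = (-9)·(2) − (7)·(18) = -144
since m = R²·130 − (-144)²:  R² = (20736 + -16056) / 130 = 36
R = √36 = 6  ⇒  r_B = 6 − 5 = 1

rB=1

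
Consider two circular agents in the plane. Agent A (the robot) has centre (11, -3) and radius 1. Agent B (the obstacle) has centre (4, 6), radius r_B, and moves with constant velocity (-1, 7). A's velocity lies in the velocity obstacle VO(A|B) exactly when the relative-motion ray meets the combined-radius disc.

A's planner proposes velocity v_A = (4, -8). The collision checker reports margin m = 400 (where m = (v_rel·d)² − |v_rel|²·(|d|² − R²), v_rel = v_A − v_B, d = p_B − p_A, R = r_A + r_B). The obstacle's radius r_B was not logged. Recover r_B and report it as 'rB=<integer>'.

m = 400
d = (-7, 9);  v_rel = (5, -15),  |v_rel|² = 250
v_rel×d = (5)·(9) − (-15)·(-7) = -60
since m = R²·250 − (-60)²:  R² = (3600 + 400) / 250 = 16
R = √16 = 4  ⇒  r_B = 4 − 1 = 3

rB=3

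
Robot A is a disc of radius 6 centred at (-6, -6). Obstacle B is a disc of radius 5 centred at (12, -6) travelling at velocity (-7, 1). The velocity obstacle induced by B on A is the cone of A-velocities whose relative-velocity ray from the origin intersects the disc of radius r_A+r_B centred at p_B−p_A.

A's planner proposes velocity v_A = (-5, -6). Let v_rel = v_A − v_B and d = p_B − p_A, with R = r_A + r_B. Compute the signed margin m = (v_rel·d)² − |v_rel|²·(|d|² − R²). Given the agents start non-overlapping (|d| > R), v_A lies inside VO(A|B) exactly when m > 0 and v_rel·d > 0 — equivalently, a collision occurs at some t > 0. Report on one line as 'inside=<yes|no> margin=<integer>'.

d = (18, 0),  |d|² = 324;  R = 6+5 = 11,  c = 324−11² = 203
v_rel = (2, -7),  |v_rel|² = 53;  v_rel·d = (2)·(18) + (-7)·(0) = 36
53·t² − 72·t + 203 = 0  ⇒  m = 36² − 53·203 = -9463
m = -9463 < 0,  v_rel·d = 36 > 0  ⇒  outside

inside=no margin=-9463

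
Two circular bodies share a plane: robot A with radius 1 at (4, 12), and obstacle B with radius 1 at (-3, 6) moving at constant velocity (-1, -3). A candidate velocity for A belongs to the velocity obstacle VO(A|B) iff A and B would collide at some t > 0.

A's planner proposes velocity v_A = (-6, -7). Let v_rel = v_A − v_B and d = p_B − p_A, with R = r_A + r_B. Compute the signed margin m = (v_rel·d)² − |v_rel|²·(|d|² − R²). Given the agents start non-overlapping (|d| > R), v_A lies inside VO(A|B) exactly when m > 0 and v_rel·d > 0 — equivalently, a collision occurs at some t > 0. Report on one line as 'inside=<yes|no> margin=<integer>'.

d = (-7, -6),  |d|² = 85;  R = 1+1 = 2,  c = 85−2² = 81
v_rel = (-5, -4),  |v_rel|² = 41;  v_rel·d = (-5)·(-7) + (-4)·(-6) = 59
41·t² − 118·t + 81 = 0  ⇒  m = 59² − 41·81 = 160
m = 160 > 0,  v_rel·d = 59 > 0  ⇒  inside

inside=yes margin=160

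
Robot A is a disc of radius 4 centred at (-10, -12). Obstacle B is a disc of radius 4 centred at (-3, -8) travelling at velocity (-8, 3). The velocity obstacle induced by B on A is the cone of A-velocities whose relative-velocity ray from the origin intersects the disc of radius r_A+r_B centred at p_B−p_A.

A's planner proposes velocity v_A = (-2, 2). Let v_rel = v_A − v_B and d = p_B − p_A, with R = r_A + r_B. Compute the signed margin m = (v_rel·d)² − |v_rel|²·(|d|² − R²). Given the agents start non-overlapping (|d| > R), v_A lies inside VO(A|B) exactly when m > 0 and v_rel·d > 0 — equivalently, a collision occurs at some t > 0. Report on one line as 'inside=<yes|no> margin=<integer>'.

d = (7, 4),  |d|² = 65;  R = 4+4 = 8,  c = 65−8² = 1
v_rel = (6, -1),  |v_rel|² = 37;  v_rel·d = (6)·(7) + (-1)·(4) = 38
37·t² − 76·t + 1 = 0  ⇒  m = 38² − 37·1 = 1407
m = 1407 > 0,  v_rel·d = 38 > 0  ⇒  inside

inside=yes margin=1407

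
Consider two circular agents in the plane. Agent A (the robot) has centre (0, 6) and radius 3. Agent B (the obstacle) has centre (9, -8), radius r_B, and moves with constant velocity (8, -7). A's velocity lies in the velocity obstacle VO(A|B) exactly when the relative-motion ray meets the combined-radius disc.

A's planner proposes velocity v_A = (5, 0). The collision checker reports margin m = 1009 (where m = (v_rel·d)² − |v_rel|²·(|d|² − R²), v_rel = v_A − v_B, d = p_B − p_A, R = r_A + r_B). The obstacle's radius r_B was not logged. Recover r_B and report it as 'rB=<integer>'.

m = 1009
d = (9, -14);  v_rel = (-3, 7),  |v_rel|² = 58
v_rel×d = (-3)·(-14) − (7)·(9) = -21
since m = R²·58 − (-21)²:  R² = (441 + 1009) / 58 = 25
R = √25 = 5  ⇒  r_B = 5 − 3 = 2

rB=2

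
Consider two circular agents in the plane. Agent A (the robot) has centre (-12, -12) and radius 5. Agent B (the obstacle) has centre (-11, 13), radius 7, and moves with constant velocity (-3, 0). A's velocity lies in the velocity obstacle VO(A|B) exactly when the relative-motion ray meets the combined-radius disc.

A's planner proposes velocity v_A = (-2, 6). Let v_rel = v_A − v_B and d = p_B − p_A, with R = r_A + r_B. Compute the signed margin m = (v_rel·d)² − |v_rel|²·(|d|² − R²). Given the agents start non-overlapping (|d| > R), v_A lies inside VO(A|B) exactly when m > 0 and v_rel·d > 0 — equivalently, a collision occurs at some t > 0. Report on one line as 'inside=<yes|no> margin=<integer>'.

d = (1, 25),  |d|² = 626;  R = 5+7 = 12,  c = 626−12² = 482
v_rel = (1, 6),  |v_rel|² = 37;  v_rel·d = (1)·(1) + (6)·(25) = 151
37·t² − 302·t + 482 = 0  ⇒  m = 151² − 37·482 = 4967
m = 4967 > 0,  v_rel·d = 151 > 0  ⇒  inside

inside=yes margin=4967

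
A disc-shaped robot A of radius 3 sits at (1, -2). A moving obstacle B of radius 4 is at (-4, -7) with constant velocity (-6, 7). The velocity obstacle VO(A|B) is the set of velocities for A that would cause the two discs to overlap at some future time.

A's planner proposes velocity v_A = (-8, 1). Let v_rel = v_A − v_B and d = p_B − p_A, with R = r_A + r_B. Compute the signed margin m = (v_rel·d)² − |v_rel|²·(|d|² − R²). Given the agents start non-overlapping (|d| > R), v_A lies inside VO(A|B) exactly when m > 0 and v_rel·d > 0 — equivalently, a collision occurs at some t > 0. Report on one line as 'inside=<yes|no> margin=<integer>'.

d = (-5, -5),  |d|² = 50;  R = 3+4 = 7,  c = 50−7² = 1
v_rel = (-2, -6),  |v_rel|² = 40;  v_rel·d = (-2)·(-5) + (-6)·(-5) = 40
40·t² − 80·t + 1 = 0  ⇒  m = 40² − 40·1 = 1560
m = 1560 > 0,  v_rel·d = 40 > 0  ⇒  inside

inside=yes margin=1560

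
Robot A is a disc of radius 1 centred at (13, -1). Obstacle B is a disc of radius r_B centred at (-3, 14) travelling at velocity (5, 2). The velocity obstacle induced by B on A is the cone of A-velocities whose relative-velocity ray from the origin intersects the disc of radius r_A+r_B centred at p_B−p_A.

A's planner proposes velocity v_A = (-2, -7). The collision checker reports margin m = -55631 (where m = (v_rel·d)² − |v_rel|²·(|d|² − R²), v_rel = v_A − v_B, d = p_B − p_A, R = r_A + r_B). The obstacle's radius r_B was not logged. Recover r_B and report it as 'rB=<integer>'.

m = -55631
d = (-16, 15);  v_rel = (-7, -9),  |v_rel|² = 130
v_rel×d = (-7)·(15) − (-9)·(-16) = -249
since m = R²·130 − (-249)²:  R² = (62001 + -55631) / 130 = 49
R = √49 = 7  ⇒  r_B = 7 − 1 = 6

rB=6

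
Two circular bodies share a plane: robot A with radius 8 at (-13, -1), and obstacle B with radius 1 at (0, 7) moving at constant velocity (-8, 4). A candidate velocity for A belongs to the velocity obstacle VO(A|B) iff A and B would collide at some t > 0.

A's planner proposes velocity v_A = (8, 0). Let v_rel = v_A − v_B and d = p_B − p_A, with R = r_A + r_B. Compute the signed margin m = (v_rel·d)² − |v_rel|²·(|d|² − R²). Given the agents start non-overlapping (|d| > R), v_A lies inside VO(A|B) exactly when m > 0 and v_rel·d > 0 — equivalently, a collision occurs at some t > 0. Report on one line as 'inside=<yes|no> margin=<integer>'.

d = (13, 8),  |d|² = 233;  R = 8+1 = 9,  c = 233−9² = 152
v_rel = (16, -4),  |v_rel|² = 272;  v_rel·d = (16)·(13) + (-4)·(8) = 176
272·t² − 352·t + 152 = 0  ⇒  m = 176² − 272·152 = -10368
m = -10368 < 0,  v_rel·d = 176 > 0  ⇒  outside

inside=no margin=-10368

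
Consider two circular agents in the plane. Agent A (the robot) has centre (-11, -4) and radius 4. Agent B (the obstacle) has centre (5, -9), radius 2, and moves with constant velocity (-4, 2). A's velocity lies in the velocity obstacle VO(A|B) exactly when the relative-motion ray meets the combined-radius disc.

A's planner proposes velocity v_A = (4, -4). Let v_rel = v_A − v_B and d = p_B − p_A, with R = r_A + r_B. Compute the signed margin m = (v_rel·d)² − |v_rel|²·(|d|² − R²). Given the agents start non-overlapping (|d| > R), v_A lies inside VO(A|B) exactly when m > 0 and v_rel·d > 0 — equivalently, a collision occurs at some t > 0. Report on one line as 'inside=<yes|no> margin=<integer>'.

d = (16, -5),  |d|² = 281;  R = 4+2 = 6,  c = 281−6² = 245
v_rel = (8, -6),  |v_rel|² = 100;  v_rel·d = (8)·(16) + (-6)·(-5) = 158
100·t² − 316·t + 245 = 0  ⇒  m = 158² − 100·245 = 464
m = 464 > 0,  v_rel·d = 158 > 0  ⇒  inside

inside=yes margin=464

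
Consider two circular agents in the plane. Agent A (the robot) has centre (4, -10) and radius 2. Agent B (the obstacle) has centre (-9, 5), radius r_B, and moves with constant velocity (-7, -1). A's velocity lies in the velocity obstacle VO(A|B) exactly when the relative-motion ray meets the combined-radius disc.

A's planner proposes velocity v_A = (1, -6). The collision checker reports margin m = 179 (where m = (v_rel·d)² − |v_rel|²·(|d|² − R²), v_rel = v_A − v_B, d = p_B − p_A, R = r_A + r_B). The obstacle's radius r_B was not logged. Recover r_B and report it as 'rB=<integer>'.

m = 179
d = (-13, 15);  v_rel = (8, -5),  |v_rel|² = 89
v_rel×d = (8)·(15) − (-5)·(-13) = 55
since m = R²·89 − 55²:  R² = (3025 + 179) / 89 = 36
R = √36 = 6  ⇒  r_B = 6 − 2 = 4

rB=4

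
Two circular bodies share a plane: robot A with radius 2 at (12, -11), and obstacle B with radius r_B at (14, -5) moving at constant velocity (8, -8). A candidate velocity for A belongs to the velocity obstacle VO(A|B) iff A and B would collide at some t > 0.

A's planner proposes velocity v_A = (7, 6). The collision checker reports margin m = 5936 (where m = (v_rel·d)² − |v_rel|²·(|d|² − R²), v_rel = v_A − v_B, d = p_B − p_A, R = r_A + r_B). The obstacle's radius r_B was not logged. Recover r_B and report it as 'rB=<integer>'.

m = 5936
d = (2, 6);  v_rel = (-1, 14),  |v_rel|² = 197
v_rel×d = (-1)·(6) − (14)·(2) = -34
since m = R²·197 − (-34)²:  R² = (1156 + 5936) / 197 = 36
R = √36 = 6  ⇒  r_B = 6 − 2 = 4

rB=4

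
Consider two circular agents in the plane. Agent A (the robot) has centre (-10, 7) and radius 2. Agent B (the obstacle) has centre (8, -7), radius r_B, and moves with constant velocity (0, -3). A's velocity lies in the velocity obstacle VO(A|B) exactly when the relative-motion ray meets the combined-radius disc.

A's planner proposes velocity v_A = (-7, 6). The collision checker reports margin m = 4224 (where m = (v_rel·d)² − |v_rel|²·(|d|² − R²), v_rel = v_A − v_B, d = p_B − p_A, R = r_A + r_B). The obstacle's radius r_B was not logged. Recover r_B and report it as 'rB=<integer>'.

m = 4224
d = (18, -14);  v_rel = (-7, 9),  |v_rel|² = 130
v_rel×d = (-7)·(-14) − (9)·(18) = -64
since m = R²·130 − (-64)²:  R² = (4096 + 4224) / 130 = 64
R = √64 = 8  ⇒  r_B = 8 − 2 = 6

rB=6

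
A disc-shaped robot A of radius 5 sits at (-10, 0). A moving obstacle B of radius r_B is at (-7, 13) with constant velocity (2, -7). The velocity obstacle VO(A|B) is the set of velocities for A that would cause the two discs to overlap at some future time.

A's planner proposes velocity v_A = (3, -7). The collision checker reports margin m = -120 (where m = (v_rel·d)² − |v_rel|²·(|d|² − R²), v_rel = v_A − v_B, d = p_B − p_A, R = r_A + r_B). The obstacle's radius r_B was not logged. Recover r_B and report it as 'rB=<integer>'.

m = -120
d = (3, 13);  v_rel = (1, 0),  |v_rel|² = 1
v_rel×d = (1)·(13) − (0)·(3) = 13
since m = R²·1 − 13²:  R² = (169 + -120) / 1 = 49
R = √49 = 7  ⇒  r_B = 7 − 5 = 2

rB=2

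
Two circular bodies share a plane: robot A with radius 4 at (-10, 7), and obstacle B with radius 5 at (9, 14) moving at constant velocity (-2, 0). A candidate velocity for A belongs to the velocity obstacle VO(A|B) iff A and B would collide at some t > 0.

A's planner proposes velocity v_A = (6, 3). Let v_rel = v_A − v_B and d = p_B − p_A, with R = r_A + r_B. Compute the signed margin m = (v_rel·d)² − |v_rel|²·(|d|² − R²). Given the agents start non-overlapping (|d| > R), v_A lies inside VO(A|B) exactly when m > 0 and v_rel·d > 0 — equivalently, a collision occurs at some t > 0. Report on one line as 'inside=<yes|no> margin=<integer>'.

d = (19, 7),  |d|² = 410;  R = 4+5 = 9,  c = 410−9² = 329
v_rel = (8, 3),  |v_rel|² = 73;  v_rel·d = (8)·(19) + (3)·(7) = 173
73·t² − 346·t + 329 = 0  ⇒  m = 173² − 73·329 = 5912
m = 5912 > 0,  v_rel·d = 173 > 0  ⇒  inside

inside=yes margin=5912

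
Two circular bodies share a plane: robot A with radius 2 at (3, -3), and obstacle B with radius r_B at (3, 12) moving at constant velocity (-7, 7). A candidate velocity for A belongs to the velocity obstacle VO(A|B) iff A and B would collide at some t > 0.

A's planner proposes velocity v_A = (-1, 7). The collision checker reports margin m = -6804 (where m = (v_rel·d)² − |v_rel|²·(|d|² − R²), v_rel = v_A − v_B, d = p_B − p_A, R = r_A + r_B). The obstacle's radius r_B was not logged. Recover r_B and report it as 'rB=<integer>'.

m = -6804
d = (0, 15);  v_rel = (6, 0),  |v_rel|² = 36
v_rel×d = (6)·(15) − (0)·(0) = 90
since m = R²·36 − 90²:  R² = (8100 + -6804) / 36 = 36
R = √36 = 6  ⇒  r_B = 6 − 2 = 4

rB=4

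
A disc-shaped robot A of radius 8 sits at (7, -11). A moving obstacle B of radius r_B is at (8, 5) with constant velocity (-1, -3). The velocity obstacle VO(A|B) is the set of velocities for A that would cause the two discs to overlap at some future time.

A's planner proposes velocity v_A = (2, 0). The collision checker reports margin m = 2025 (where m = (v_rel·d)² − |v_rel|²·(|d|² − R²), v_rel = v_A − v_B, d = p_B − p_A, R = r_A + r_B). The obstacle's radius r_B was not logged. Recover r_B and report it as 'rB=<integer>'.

m = 2025
d = (1, 16);  v_rel = (3, 3),  |v_rel|² = 18
v_rel×d = (3)·(16) − (3)·(1) = 45
since m = R²·18 − 45²:  R² = (2025 + 2025) / 18 = 225
R = √225 = 15  ⇒  r_B = 15 − 8 = 7

rB=7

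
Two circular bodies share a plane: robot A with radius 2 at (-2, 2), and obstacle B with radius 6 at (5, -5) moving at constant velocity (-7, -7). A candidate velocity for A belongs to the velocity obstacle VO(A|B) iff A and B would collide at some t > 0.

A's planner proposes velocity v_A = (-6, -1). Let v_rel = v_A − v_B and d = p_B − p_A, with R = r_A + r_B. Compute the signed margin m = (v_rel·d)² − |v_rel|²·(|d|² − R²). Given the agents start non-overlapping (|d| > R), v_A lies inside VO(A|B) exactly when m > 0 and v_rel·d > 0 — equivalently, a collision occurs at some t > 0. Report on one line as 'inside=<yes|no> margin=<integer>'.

d = (7, -7),  |d|² = 98;  R = 2+6 = 8,  c = 98−8² = 34
v_rel = (1, 6),  |v_rel|² = 37;  v_rel·d = (1)·(7) + (6)·(-7) = -35
37·t² + 70·t + 34 = 0  ⇒  m = (-35)² − 37·34 = -33
m = -33 < 0,  v_rel·d = -35 < 0  ⇒  outside

inside=no margin=-33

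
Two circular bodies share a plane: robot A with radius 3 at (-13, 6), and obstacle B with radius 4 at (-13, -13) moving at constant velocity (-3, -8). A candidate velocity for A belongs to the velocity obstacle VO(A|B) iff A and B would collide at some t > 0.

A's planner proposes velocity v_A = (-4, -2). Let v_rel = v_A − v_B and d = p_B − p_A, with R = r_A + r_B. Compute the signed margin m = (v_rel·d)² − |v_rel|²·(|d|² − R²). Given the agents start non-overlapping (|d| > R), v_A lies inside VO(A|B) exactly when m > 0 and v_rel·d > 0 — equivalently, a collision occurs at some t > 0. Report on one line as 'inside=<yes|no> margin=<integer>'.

d = (0, -19),  |d|² = 361;  R = 3+4 = 7,  c = 361−7² = 312
v_rel = (-1, 6),  |v_rel|² = 37;  v_rel·d = (-1)·(0) + (6)·(-19) = -114
37·t² + 228·t + 312 = 0  ⇒  m = (-114)² − 37·312 = 1452
m = 1452 > 0,  v_rel·d = -114 < 0  ⇒  outside

inside=no margin=1452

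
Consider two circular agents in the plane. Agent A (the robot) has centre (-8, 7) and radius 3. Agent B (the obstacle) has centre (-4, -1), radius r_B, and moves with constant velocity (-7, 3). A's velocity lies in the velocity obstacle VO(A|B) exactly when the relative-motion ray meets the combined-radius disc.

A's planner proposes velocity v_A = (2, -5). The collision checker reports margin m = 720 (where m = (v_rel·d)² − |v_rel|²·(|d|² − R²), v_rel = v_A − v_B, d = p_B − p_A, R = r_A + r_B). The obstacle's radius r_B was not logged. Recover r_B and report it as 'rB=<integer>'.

m = 720
d = (4, -8);  v_rel = (9, -8),  |v_rel|² = 145
v_rel×d = (9)·(-8) − (-8)·(4) = -40
since m = R²·145 − (-40)²:  R² = (1600 + 720) / 145 = 16
R = √16 = 4  ⇒  r_B = 4 − 3 = 1

rB=1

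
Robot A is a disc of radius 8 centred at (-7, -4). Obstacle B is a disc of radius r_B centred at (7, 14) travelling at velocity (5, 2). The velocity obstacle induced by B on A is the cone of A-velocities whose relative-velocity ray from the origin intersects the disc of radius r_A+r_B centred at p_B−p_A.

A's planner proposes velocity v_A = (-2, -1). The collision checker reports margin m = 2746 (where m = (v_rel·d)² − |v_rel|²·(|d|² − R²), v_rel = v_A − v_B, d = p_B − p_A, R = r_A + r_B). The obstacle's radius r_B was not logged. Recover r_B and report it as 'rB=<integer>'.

m = 2746
d = (14, 18);  v_rel = (-7, -3),  |v_rel|² = 58
v_rel×d = (-7)·(18) − (-3)·(14) = -84
since m = R²·58 − (-84)²:  R² = (7056 + 2746) / 58 = 169
R = √169 = 13  ⇒  r_B = 13 − 8 = 5

rB=5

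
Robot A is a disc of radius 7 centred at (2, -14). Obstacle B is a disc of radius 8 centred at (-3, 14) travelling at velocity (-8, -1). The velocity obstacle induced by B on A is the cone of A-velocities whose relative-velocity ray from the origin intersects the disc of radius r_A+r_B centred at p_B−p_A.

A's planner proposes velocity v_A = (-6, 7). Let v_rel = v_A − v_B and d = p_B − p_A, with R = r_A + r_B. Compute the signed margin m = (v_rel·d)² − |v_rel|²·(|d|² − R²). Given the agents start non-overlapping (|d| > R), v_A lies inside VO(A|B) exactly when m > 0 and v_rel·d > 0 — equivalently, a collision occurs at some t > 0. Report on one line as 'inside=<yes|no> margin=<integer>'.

d = (-5, 28),  |d|² = 809;  R = 7+8 = 15,  c = 809−15² = 584
v_rel = (2, 8),  |v_rel|² = 68;  v_rel·d = (2)·(-5) + (8)·(28) = 214
68·t² − 428·t + 584 = 0  ⇒  m = 214² − 68·584 = 6084
m = 6084 > 0,  v_rel·d = 214 > 0  ⇒  inside

inside=yes margin=6084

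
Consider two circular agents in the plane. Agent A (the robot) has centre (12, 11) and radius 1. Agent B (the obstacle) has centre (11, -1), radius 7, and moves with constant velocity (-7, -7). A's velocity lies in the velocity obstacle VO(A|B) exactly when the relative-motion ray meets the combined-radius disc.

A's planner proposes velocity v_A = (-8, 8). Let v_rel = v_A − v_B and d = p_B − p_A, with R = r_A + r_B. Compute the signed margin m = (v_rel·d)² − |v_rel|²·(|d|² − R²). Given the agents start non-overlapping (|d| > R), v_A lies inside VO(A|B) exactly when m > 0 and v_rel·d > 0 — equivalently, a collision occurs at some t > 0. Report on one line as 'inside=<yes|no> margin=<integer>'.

d = (-1, -12),  |d|² = 145;  R = 1+7 = 8,  c = 145−8² = 81
v_rel = (-1, 15),  |v_rel|² = 226;  v_rel·d = (-1)·(-1) + (15)·(-12) = -179
226·t² + 358·t + 81 = 0  ⇒  m = (-179)² − 226·81 = 13735
m = 13735 > 0,  v_rel·d = -179 < 0  ⇒  outside

inside=no margin=13735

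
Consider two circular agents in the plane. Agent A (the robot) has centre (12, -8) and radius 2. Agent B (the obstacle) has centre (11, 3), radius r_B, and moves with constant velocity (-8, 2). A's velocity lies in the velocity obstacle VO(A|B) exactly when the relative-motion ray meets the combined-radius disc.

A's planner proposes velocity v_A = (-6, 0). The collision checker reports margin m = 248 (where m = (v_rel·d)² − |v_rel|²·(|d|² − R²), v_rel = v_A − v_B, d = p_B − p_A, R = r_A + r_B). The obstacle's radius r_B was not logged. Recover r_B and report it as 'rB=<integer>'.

m = 248
d = (-1, 11);  v_rel = (2, -2),  |v_rel|² = 8
v_rel×d = (2)·(11) − (-2)·(-1) = 20
since m = R²·8 − 20²:  R² = (400 + 248) / 8 = 81
R = √81 = 9  ⇒  r_B = 9 − 2 = 7

rB=7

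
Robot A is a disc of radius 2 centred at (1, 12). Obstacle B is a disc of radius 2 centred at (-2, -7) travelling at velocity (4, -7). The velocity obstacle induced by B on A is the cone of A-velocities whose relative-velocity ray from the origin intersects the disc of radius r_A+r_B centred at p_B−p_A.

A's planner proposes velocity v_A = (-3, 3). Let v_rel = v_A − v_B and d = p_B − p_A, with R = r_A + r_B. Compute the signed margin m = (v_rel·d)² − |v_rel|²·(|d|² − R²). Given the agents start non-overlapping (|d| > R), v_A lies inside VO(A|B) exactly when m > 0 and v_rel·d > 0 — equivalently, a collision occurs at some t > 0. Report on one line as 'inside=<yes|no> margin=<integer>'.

d = (-3, -19),  |d|² = 370;  R = 2+2 = 4,  c = 370−4² = 354
v_rel = (-7, 10),  |v_rel|² = 149;  v_rel·d = (-7)·(-3) + (10)·(-19) = -169
149·t² + 338·t + 354 = 0  ⇒  m = (-169)² − 149·354 = -24185
m = -24185 < 0,  v_rel·d = -169 < 0  ⇒  outside

inside=no margin=-24185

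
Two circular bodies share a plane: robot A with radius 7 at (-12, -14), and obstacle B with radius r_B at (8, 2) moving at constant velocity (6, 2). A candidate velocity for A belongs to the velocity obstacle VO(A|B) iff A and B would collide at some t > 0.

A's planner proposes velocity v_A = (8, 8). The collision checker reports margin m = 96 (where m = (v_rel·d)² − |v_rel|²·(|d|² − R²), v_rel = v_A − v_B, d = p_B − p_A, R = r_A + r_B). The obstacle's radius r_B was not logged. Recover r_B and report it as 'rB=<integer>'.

m = 96
d = (20, 16);  v_rel = (2, 6),  |v_rel|² = 40
v_rel×d = (2)·(16) − (6)·(20) = -88
since m = R²·40 − (-88)²:  R² = (7744 + 96) / 40 = 196
R = √196 = 14  ⇒  r_B = 14 − 7 = 7

rB=7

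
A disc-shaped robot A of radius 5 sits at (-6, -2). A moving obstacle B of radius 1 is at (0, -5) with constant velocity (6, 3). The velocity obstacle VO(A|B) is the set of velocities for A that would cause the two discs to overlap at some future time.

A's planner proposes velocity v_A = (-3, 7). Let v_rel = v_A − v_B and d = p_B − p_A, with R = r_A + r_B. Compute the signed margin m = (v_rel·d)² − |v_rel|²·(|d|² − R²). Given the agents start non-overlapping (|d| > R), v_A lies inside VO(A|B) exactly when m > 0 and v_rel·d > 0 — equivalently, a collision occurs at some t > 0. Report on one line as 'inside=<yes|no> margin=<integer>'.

d = (6, -3),  |d|² = 45;  R = 5+1 = 6,  c = 45−6² = 9
v_rel = (-9, 4),  |v_rel|² = 97;  v_rel·d = (-9)·(6) + (4)·(-3) = -66
97·t² + 132·t + 9 = 0  ⇒  m = (-66)² − 97·9 = 3483
m = 3483 > 0,  v_rel·d = -66 < 0  ⇒  outside

inside=no margin=3483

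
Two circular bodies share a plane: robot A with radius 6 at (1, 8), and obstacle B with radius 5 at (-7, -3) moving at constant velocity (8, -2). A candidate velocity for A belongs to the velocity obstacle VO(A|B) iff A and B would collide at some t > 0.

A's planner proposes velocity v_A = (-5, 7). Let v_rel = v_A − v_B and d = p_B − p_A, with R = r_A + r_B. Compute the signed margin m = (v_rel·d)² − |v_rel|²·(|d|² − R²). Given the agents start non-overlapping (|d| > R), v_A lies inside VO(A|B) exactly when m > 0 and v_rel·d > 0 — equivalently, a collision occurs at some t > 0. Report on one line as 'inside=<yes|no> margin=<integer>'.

d = (-8, -11),  |d|² = 185;  R = 6+5 = 11,  c = 185−11² = 64
v_rel = (-13, 9),  |v_rel|² = 250;  v_rel·d = (-13)·(-8) + (9)·(-11) = 5
250·t² − 10·t + 64 = 0  ⇒  m = 5² − 250·64 = -15975
m = -15975 < 0,  v_rel·d = 5 > 0  ⇒  outside

inside=no margin=-15975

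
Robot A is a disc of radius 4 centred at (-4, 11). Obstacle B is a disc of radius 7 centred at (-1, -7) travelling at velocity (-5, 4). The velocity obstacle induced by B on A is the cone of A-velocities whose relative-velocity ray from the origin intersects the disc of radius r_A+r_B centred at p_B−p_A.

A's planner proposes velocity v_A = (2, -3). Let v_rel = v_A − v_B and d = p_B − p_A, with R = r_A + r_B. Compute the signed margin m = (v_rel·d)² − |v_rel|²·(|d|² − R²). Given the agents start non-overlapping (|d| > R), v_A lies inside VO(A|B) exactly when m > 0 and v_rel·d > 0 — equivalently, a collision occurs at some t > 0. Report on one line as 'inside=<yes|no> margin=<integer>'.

d = (3, -18),  |d|² = 333;  R = 4+7 = 11,  c = 333−11² = 212
v_rel = (7, -7),  |v_rel|² = 98;  v_rel·d = (7)·(3) + (-7)·(-18) = 147
98·t² − 294·t + 212 = 0  ⇒  m = 147² − 98·212 = 833
m = 833 > 0,  v_rel·d = 147 > 0  ⇒  inside

inside=yes margin=833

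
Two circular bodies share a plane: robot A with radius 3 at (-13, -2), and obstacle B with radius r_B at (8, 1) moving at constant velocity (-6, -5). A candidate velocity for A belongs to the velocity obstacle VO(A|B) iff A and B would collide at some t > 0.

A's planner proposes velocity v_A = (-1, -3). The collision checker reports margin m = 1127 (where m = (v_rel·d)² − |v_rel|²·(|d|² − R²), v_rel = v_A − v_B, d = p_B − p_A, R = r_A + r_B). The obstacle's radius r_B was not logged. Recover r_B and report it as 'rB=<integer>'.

m = 1127
d = (21, 3);  v_rel = (5, 2),  |v_rel|² = 29
v_rel×d = (5)·(3) − (2)·(21) = -27
since m = R²·29 − (-27)²:  R² = (729 + 1127) / 29 = 64
R = √64 = 8  ⇒  r_B = 8 − 3 = 5

rB=5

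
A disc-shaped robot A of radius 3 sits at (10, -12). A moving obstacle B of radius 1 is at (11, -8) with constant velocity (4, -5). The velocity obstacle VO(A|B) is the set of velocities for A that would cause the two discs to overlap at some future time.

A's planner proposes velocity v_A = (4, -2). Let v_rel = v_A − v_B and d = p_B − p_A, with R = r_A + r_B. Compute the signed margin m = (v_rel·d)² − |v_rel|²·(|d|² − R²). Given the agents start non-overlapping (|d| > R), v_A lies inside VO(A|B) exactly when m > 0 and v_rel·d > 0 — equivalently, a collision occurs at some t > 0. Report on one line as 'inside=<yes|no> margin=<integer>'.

d = (1, 4),  |d|² = 17;  R = 3+1 = 4,  c = 17−4² = 1
v_rel = (0, 3),  |v_rel|² = 9;  v_rel·d = (0)·(1) + (3)·(4) = 12
9·t² − 24·t + 1 = 0  ⇒  m = 12² − 9·1 = 135
m = 135 > 0,  v_rel·d = 12 > 0  ⇒  inside

inside=yes margin=135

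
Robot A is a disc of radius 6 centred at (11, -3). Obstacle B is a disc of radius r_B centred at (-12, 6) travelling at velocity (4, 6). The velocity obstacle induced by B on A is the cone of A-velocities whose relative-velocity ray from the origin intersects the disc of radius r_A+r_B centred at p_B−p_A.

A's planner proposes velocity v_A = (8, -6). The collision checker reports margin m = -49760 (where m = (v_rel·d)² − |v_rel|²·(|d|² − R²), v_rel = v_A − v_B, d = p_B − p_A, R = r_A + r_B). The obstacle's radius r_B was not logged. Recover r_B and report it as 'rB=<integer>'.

m = -49760
d = (-23, 9);  v_rel = (4, -12),  |v_rel|² = 160
v_rel×d = (4)·(9) − (-12)·(-23) = -240
since m = R²·160 − (-240)²:  R² = (57600 + -49760) / 160 = 49
R = √49 = 7  ⇒  r_B = 7 − 6 = 1

rB=1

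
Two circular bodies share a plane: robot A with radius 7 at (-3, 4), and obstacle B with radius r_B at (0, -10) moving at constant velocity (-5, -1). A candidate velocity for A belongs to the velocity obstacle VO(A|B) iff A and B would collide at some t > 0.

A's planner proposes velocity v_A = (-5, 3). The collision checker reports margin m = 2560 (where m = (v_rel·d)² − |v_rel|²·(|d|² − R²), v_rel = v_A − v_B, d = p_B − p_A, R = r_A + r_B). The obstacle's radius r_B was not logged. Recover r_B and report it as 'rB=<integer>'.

m = 2560
d = (3, -14);  v_rel = (0, 4),  |v_rel|² = 16
v_rel×d = (0)·(-14) − (4)·(3) = -12
since m = R²·16 − (-12)²:  R² = (144 + 2560) / 16 = 169
R = √169 = 13  ⇒  r_B = 13 − 7 = 6

rB=6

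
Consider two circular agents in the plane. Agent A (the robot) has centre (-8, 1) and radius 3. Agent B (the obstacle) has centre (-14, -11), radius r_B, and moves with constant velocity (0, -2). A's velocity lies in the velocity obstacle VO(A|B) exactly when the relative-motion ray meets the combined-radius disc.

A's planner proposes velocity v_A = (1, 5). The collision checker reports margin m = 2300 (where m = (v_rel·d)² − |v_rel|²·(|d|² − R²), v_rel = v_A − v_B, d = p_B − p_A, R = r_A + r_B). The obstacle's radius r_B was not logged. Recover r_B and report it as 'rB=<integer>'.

m = 2300
d = (-6, -12);  v_rel = (1, 7),  |v_rel|² = 50
v_rel×d = (1)·(-12) − (7)·(-6) = 30
since m = R²·50 − 30²:  R² = (900 + 2300) / 50 = 64
R = √64 = 8  ⇒  r_B = 8 − 3 = 5

rB=5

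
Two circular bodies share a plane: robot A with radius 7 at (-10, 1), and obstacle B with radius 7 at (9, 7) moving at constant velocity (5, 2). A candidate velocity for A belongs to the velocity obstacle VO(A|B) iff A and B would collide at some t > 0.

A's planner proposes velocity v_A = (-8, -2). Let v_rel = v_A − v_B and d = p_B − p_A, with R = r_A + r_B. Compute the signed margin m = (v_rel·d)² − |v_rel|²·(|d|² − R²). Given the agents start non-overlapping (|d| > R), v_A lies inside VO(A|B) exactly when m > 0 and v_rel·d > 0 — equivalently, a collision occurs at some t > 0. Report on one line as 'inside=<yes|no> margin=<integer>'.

d = (19, 6),  |d|² = 397;  R = 7+7 = 14,  c = 397−14² = 201
v_rel = (-13, -4),  |v_rel|² = 185;  v_rel·d = (-13)·(19) + (-4)·(6) = -271
185·t² + 542·t + 201 = 0  ⇒  m = (-271)² − 185·201 = 36256
m = 36256 > 0,  v_rel·d = -271 < 0  ⇒  outside

inside=no margin=36256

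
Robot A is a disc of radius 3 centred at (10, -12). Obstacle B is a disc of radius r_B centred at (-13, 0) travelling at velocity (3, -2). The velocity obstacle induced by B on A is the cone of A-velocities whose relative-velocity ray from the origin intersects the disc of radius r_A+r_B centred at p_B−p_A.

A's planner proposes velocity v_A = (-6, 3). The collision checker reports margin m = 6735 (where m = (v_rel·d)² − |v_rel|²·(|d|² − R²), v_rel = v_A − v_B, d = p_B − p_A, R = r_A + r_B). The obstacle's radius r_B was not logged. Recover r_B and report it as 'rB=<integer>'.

m = 6735
d = (-23, 12);  v_rel = (-9, 5),  |v_rel|² = 106
v_rel×d = (-9)·(12) − (5)·(-23) = 7
since m = R²·106 − 7²:  R² = (49 + 6735) / 106 = 64
R = √64 = 8  ⇒  r_B = 8 − 3 = 5

rB=5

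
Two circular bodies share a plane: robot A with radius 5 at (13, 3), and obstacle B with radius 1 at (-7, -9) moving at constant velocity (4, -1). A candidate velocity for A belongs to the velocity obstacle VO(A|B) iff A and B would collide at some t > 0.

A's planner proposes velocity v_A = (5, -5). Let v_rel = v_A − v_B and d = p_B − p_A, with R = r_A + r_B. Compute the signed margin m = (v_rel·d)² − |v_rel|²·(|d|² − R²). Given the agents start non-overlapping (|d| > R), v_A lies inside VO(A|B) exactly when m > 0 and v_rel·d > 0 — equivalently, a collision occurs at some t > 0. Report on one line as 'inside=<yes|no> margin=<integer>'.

d = (-20, -12),  |d|² = 544;  R = 5+1 = 6,  c = 544−6² = 508
v_rel = (1, -4),  |v_rel|² = 17;  v_rel·d = (1)·(-20) + (-4)·(-12) = 28
17·t² − 56·t + 508 = 0  ⇒  m = 28² − 17·508 = -7852
m = -7852 < 0,  v_rel·d = 28 > 0  ⇒  outside

inside=no margin=-7852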